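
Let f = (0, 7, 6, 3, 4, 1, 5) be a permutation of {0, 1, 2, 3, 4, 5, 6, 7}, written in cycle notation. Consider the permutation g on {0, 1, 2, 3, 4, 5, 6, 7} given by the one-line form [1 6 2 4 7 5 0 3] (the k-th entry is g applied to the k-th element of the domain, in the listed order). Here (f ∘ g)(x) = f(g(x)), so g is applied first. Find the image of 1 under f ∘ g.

g(1) = 6, then f(6) = 3; composing gives (f ∘ g)(1) = 3.

3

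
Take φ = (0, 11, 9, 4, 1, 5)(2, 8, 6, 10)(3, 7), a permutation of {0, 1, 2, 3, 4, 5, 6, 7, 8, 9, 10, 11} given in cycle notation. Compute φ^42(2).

2 lies in the 4-cycle (2, 8, 6, 10).
Powers repeat with period 4 on this cycle, and 42 mod 4 = 2, so φ^42(2) = φ^2(2).
Advancing 2 steps from 2: 2 → 8 → 6.

6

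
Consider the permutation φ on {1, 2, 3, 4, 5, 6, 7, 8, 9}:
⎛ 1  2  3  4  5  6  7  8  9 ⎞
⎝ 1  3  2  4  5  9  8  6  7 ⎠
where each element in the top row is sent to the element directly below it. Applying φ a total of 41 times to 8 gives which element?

6

Tracing 8 → 6 → … returns to 8 after 4 steps, so 8 lies in a 4-cycle (6, 9, 7, 8).
Since the cycle has length 4, φ^41 acts on it the same as φ^1 (41 mod 4 = 1).
Stepping 1 place around the cycle: 8 → 6.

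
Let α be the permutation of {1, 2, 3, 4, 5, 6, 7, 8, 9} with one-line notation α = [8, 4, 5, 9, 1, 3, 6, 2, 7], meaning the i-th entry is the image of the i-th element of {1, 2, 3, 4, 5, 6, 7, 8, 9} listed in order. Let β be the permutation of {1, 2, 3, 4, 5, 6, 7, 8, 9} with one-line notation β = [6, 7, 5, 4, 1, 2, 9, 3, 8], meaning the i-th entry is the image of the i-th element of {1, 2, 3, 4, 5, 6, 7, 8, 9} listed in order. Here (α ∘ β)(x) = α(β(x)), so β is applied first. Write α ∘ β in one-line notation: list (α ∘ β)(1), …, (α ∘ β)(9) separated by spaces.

(α ∘ β)(x) = α(β(x)). Computing each image: α(β(1)) = α(6) = 3, α(β(2)) = α(7) = 6, α(β(3)) = α(5) = 1, α(β(4)) = α(4) = 9, α(β(5)) = α(1) = 8, α(β(6)) = α(2) = 4, α(β(7)) = α(9) = 7, α(β(8)) = α(3) = 5, α(β(9)) = α(8) = 2.
Hence α ∘ β = [3 6 1 9 8 4 7 5 2].

3 6 1 9 8 4 7 5 2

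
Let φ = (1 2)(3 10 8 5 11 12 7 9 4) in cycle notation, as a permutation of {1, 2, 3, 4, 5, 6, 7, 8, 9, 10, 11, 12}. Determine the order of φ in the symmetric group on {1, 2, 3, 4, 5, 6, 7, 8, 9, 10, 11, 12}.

The disjoint cycles have lengths 9, 2, 1.
The order of φ is the least common multiple of its cycle lengths: lcm(9, 2) = 18.

18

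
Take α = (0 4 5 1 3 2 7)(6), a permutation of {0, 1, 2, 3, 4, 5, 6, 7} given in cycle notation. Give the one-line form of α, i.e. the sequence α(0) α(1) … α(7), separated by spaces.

4 3 7 2 5 1 6 0

Image by image: 0↦4, 1↦3, 2↦7, 3↦2, 4↦5, 5↦1, 6↦6, 7↦0.
So the one-line form is 4 3 7 2 5 1 6 0.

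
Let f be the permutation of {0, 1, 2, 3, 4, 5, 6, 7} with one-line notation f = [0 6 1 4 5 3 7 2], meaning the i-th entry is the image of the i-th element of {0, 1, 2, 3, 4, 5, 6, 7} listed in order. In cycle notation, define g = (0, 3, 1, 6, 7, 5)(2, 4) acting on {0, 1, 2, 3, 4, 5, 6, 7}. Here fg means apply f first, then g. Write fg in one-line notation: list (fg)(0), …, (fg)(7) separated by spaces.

3 7 6 2 0 1 5 4

Chase each element through f then g: 0 → 0 → 3; 1 → 6 → 7; 2 → 1 → 6; 3 → 4 → 2; 4 → 5 → 0; 5 → 3 → 1; 6 → 7 → 5; 7 → 2 → 4.
Collecting the images, fg = [3 7 6 2 0 1 5 4].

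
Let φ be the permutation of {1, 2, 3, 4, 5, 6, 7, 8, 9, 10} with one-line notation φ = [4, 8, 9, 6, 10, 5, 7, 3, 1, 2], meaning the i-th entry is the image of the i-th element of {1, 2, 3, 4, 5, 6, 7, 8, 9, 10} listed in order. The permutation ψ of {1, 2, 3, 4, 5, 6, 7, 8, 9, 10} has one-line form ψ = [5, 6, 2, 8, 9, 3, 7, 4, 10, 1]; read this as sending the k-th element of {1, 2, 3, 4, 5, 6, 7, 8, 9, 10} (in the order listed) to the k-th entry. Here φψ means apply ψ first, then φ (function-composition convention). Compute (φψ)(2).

5

ψ(2) = 6, then φ(6) = 5; composing gives (φψ)(2) = 5.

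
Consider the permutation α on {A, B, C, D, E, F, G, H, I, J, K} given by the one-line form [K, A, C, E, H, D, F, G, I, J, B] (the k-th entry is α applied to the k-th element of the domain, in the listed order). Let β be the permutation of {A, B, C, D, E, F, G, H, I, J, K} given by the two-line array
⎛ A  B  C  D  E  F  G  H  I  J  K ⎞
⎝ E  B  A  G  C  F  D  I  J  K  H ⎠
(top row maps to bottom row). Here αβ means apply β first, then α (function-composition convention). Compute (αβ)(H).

(αβ)(H) = α(β(H)). β(H) = I, then α(I) = I. So (αβ)(H) = I.

I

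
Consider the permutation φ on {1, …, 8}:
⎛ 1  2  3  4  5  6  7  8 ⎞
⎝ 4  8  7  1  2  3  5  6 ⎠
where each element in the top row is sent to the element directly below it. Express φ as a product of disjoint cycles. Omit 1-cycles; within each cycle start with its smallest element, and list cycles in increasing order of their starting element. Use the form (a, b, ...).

From 1: 1 → 4 → 1, closing the cycle (1, 4).
Repeating from the next unused element and collecting all non-trivial cycles gives (1, 4)(2, 8, 6, 3, 7, 5).

(1, 4)(2, 8, 6, 3, 7, 5)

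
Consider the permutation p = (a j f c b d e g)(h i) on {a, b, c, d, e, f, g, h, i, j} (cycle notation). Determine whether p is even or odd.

even

The cycle lengths are 8, 2.
A cycle is odd iff its length is even; p has 2 even-length cycles, so sgn(p) = (−1)^2 and p is even.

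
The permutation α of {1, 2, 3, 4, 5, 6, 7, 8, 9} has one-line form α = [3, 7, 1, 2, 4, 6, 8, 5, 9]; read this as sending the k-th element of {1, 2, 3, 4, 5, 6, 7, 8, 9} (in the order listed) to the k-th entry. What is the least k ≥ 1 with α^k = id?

10

Decomposing into disjoint cycles gives cycle lengths 5, 2, 1, 1.
Since disjoint cycles commute, ord(α) = lcm(5, 2) = 10.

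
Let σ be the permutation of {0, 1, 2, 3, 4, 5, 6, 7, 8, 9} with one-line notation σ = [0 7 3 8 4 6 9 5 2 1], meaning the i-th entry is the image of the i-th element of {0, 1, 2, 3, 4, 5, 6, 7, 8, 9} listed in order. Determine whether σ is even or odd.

even

In disjoint-cycle form the cycle lengths are 5, 3, 1, 1.
A cycle is odd iff its length is even; σ has 0 even-length cycles, so sgn(σ) = (−1)^0 and σ is even.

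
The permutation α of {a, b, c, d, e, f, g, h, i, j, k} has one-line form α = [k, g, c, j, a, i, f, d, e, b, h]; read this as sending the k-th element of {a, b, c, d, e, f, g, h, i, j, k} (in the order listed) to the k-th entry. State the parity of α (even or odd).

odd

In disjoint-cycle form the cycle lengths are 10, 1.
A cycle is odd iff its length is even; α has 1 even-length cycle, so sgn(α) = (−1)^1 and α is odd.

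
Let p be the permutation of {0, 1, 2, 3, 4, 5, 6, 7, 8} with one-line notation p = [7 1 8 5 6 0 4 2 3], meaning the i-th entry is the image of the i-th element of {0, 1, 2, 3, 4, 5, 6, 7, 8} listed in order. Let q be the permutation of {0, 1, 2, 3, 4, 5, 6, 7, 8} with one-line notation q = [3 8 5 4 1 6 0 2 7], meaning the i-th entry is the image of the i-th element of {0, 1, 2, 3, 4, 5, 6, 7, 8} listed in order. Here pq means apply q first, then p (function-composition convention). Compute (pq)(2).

q(2) = 5, then p(5) = 0; composing gives (pq)(2) = 0.

0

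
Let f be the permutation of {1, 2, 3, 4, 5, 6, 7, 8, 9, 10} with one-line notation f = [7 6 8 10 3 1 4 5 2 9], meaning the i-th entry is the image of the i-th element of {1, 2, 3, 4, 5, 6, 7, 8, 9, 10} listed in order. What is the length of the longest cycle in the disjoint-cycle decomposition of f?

7

Decomposing into disjoint cycles gives (1, 7, 4, 10, 9, 2, 6)(3, 8, 5); the longest has length 7.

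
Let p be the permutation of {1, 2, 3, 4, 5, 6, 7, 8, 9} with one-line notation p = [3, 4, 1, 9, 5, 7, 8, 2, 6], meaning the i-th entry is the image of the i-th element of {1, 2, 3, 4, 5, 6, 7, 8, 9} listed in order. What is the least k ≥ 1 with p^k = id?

The disjoint-cycle form of p has cycle lengths 6, 2, 1.
The order of p is the least common multiple of its cycle lengths: lcm(6, 2) = 6.

6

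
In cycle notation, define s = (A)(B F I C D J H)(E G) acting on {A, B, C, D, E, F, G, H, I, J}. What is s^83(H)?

J

H lies in the 7-cycle (B F I C D J H).
Since the cycle has length 7, s^83 acts on it the same as s^6 (83 mod 7 = 6).
Stepping 6 places around the cycle: H → B → F → I → C → D → J.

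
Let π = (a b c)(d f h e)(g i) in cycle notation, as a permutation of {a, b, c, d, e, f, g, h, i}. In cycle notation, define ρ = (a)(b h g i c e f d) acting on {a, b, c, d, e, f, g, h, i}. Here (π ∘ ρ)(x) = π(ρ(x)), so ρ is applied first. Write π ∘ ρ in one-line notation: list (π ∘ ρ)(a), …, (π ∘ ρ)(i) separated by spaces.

b e d c h f g i a

(π ∘ ρ)(x) = π(ρ(x)). Computing each image: π(ρ(a)) = π(a) = b, π(ρ(b)) = π(h) = e, π(ρ(c)) = π(e) = d, π(ρ(d)) = π(b) = c, π(ρ(e)) = π(f) = h, π(ρ(f)) = π(d) = f, π(ρ(g)) = π(i) = g, π(ρ(h)) = π(g) = i, π(ρ(i)) = π(c) = a.
Hence π ∘ ρ = [b e d c h f g i a].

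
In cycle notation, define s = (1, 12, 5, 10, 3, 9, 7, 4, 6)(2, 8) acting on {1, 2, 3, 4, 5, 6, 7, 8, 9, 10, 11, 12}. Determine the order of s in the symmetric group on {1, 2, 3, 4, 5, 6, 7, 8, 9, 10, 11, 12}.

The cycle type of s is (9, 2, 1).
The order of s is the least common multiple of its cycle lengths: lcm(9, 2) = 18.

18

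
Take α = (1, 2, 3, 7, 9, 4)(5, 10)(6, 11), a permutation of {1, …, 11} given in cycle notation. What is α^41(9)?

7

9 lies in the 6-cycle (1, 2, 3, 7, 9, 4).
Powers repeat with period 6 on this cycle, and 41 mod 6 = 5, so α^41(9) = α^5(9).
Advancing 5 steps from 9: 9 → 4 → 1 → 2 → 3 → 7.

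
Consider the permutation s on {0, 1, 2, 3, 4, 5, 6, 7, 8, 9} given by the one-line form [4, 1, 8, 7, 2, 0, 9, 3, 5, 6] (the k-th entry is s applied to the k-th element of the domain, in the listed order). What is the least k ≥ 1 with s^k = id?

Decomposing into disjoint cycles gives cycle lengths 5, 2, 2, 1.
Since disjoint cycles commute, ord(s) = lcm(5, 2, 2) = 10.

10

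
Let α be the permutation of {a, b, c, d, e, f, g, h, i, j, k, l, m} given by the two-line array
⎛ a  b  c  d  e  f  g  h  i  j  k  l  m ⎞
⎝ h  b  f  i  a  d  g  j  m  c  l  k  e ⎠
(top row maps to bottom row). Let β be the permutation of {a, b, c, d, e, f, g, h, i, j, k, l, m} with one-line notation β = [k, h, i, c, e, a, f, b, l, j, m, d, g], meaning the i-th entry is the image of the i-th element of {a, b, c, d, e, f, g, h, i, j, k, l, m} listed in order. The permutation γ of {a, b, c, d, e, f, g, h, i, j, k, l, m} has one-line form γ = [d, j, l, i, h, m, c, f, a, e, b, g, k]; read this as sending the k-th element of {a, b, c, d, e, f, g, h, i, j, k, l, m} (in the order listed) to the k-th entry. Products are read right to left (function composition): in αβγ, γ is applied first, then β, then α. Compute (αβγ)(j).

(αβγ)(j) = α(β(γ(j))). γ(j) = e, then β(e) = e, then α(e) = a, so the result is a.

a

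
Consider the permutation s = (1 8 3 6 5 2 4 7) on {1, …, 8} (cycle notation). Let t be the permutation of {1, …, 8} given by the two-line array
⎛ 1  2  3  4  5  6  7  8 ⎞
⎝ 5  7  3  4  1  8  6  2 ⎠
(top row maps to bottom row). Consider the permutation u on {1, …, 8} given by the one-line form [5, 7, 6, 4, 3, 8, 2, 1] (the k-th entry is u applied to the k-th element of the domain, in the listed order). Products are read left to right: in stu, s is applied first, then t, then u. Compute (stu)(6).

(stu)(6) = u(t(s(6))). s(6) = 5, then t(5) = 1, then u(1) = 5, so the result is 5.

5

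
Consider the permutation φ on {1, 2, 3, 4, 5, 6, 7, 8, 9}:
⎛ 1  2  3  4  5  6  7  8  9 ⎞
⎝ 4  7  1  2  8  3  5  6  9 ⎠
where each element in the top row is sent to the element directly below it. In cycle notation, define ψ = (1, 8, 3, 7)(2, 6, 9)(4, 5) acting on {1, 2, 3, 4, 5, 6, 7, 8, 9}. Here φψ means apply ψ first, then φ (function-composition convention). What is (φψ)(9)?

7

ψ(9) = 2, then φ(2) = 7; composing gives (φψ)(9) = 7.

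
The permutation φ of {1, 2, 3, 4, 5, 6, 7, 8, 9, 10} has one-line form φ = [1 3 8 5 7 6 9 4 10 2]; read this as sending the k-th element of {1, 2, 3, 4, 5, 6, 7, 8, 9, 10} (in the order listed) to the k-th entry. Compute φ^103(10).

Tracing 10 → 2 → … returns to 10 after 8 steps, so 10 lies in an 8-cycle (2 3 8 4 5 7 9 10).
On an 8-cycle, φ^8 is the identity, so φ^103 = φ^7 there (103 ≡ 7 mod 8).
Advancing 7 steps from 10: 10 → 2 → 3 → 8 → 4 → 5 → 7 → 9.

9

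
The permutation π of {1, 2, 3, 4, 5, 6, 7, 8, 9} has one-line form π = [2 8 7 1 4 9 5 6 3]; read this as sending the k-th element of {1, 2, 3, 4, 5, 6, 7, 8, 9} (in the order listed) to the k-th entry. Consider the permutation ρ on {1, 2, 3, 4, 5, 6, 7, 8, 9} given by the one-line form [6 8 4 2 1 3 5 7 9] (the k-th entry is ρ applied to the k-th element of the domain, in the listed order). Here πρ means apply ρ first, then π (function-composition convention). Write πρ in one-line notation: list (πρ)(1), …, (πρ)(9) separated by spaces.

9 6 1 8 2 7 4 5 3

Chase each element through ρ then π: 1 → 6 → 9; 2 → 8 → 6; 3 → 4 → 1; 4 → 2 → 8; 5 → 1 → 2; 6 → 3 → 7; 7 → 5 → 4; 8 → 7 → 5; 9 → 9 → 3.
So πρ in one-line form is 9 6 1 8 2 7 4 5 3.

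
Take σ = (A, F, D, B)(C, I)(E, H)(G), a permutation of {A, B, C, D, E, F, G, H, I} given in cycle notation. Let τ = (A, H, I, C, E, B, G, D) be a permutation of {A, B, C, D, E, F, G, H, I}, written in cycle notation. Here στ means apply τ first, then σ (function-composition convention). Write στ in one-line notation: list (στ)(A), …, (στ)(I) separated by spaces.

E G H F A D B C I

(στ)(x) = σ(τ(x)). Computing each image: σ(τ(A)) = σ(H) = E, σ(τ(B)) = σ(G) = G, σ(τ(C)) = σ(E) = H, σ(τ(D)) = σ(A) = F, σ(τ(E)) = σ(B) = A, σ(τ(F)) = σ(F) = D, σ(τ(G)) = σ(D) = B, σ(τ(H)) = σ(I) = C, σ(τ(I)) = σ(C) = I.
Hence στ = [E G H F A D B C I].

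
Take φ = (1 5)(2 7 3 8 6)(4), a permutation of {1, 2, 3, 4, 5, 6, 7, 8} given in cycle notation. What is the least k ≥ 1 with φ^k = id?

The disjoint cycles have lengths 5, 2, 1.
The order of φ is the least common multiple of its cycle lengths: lcm(5, 2) = 10.

10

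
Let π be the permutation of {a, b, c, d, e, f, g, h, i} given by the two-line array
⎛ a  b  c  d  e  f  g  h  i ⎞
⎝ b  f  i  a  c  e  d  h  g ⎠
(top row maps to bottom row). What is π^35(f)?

i

Tracing f → e → … returns to f after 8 steps, so f lies in an 8-cycle (a b f e c i g d).
On an 8-cycle, π^8 is the identity, so π^35 = π^3 there (35 ≡ 3 mod 8).
Advancing 3 steps from f: f → e → c → i.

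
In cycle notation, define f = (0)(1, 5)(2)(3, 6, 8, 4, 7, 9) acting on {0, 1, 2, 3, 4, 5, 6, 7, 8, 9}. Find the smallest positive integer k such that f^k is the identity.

The disjoint cycles have lengths 6, 2, 1, 1.
The order is lcm(6, 2) = 6.

6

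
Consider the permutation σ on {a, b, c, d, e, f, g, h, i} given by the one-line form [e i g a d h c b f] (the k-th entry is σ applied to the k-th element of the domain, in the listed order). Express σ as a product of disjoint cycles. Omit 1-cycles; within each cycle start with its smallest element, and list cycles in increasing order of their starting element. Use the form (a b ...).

(a e d)(b i f h)(c g)

Iterating σ from a gives a → e → d → a; that is the 3-cycle (a e d).
Repeating from the next unused element and collecting all non-trivial cycles gives (a e d)(b i f h)(c g).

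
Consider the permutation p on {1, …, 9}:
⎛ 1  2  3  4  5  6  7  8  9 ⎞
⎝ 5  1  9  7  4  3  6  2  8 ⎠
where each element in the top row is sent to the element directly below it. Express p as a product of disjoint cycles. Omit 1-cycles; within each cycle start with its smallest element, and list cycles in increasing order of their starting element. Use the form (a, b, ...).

(1, 5, 4, 7, 6, 3, 9, 8, 2)

Iterating p from 1 gives 1 → 5 → 4 → 7 → 6 → 3 → 9 → 8 → 2 → 1; that is the 9-cycle (1, 5, 4, 7, 6, 3, 9, 8, 2).
Continuing from each remaining unvisited element yields (1, 5, 4, 7, 6, 3, 9, 8, 2).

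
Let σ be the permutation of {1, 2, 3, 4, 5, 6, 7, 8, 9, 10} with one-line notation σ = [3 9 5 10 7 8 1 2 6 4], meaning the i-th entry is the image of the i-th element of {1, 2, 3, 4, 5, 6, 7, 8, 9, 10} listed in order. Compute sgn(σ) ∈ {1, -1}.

In disjoint-cycle form the cycle lengths are 4, 4, 2.
A cycle is odd iff its length is even; σ has 3 even-length cycles, so sgn(σ) = (−1)^3 and σ is odd.

-1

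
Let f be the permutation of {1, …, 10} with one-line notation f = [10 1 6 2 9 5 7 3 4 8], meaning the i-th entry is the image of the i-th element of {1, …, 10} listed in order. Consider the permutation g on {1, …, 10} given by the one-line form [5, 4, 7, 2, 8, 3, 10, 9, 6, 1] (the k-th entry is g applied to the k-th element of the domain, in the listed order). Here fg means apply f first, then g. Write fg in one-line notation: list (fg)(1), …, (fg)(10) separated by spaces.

(fg)(x) = g(f(x)). Computing each image: g(f(1)) = g(10) = 1, g(f(2)) = g(1) = 5, g(f(3)) = g(6) = 3, g(f(4)) = g(2) = 4, g(f(5)) = g(9) = 6, g(f(6)) = g(5) = 8, g(f(7)) = g(7) = 10, g(f(8)) = g(3) = 7, g(f(9)) = g(4) = 2, g(f(10)) = g(8) = 9.
Hence fg = [1 5 3 4 6 8 10 7 2 9].

1 5 3 4 6 8 10 7 2 9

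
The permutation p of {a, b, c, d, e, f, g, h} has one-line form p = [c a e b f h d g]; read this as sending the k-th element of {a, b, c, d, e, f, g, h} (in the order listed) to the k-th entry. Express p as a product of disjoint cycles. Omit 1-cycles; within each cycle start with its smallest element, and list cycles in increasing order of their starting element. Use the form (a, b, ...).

Iterating p from a gives a → c → e → f → h → g → d → b → a; that is the 8-cycle (a, c, e, f, h, g, d, b).
Repeating from the next unused element and collecting all non-trivial cycles gives (a, c, e, f, h, g, d, b).

(a, c, e, f, h, g, d, b)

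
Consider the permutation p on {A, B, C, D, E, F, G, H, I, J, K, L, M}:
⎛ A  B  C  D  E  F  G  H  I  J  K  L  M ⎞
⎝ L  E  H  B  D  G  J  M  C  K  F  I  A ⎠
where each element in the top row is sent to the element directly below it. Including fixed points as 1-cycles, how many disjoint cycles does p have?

3

The cycle decomposition is (A, L, I, C, H, M)(B, E, D)(F, G, J, K), which has 3 cycles (counting 1-cycles).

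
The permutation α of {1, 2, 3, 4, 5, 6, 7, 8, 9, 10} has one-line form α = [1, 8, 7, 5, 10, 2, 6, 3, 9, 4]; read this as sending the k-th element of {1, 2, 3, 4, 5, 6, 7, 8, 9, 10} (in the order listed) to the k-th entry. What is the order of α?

15

The disjoint-cycle form of α has cycle lengths 5, 3, 1, 1.
Since disjoint cycles commute, ord(α) = lcm(5, 3) = 15.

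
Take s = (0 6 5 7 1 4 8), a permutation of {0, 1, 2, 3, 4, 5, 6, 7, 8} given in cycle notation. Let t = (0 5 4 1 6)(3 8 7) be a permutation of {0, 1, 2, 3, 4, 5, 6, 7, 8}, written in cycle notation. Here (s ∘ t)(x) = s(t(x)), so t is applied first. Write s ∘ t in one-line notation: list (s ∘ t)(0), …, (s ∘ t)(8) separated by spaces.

(s ∘ t)(x) = s(t(x)). Computing each image: s(t(0)) = s(5) = 7, s(t(1)) = s(6) = 5, s(t(2)) = s(2) = 2, s(t(3)) = s(8) = 0, s(t(4)) = s(1) = 4, s(t(5)) = s(4) = 8, s(t(6)) = s(0) = 6, s(t(7)) = s(3) = 3, s(t(8)) = s(7) = 1.
Hence s ∘ t = [7 5 2 0 4 8 6 3 1].

7 5 2 0 4 8 6 3 1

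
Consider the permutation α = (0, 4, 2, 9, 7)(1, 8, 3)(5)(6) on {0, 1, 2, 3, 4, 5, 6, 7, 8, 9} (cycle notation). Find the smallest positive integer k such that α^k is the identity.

15

The disjoint cycles have lengths 5, 3, 1, 1.
The order of α is the least common multiple of its cycle lengths: lcm(5, 3) = 15.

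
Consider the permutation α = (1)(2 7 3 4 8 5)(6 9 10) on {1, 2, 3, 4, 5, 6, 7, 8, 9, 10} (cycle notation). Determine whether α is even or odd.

odd

The cycle lengths are 6, 3, 1.
A cycle is odd iff its length is even; α has 1 even-length cycle, so sgn(α) = (−1)^1 and α is odd.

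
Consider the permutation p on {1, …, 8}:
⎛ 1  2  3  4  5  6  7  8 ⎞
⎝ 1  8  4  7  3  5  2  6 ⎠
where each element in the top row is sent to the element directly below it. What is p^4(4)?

Tracing 4 → 7 → … returns to 4 after 7 steps, so 4 lies in a 7-cycle (2 8 6 5 3 4 7).
Advancing 4 steps from 4: 4 → 7 → 2 → 8 → 6.

6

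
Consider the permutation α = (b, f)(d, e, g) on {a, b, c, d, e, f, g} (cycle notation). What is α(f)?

In the cycle (b, f), f is followed by b, so α(f) = b.

b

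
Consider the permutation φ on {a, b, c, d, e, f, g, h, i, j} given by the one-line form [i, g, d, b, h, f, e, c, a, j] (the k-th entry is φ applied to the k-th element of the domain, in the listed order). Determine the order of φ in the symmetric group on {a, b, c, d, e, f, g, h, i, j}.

6

The disjoint-cycle form of φ has cycle lengths 6, 2, 1, 1.
Since disjoint cycles commute, ord(φ) = lcm(6, 2) = 6.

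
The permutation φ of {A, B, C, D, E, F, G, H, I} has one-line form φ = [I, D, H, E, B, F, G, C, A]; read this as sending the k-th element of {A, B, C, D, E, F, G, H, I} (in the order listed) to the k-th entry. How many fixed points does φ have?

The fixed points (elements with φ(x) = x) are {F, G}, so there are 2.

2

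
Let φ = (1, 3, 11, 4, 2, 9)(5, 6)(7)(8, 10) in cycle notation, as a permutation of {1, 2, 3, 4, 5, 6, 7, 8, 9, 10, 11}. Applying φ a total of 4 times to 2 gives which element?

11

2 lies in the 6-cycle (1, 3, 11, 4, 2, 9).
Advancing 4 steps from 2: 2 → 9 → 1 → 3 → 11.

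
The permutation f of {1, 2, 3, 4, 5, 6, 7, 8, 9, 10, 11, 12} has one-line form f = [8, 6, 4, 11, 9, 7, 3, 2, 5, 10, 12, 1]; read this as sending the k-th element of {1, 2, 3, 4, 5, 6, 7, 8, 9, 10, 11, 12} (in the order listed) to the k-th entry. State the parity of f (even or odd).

odd

In disjoint-cycle form the cycle lengths are 9, 2, 1.
A cycle is odd iff its length is even; f has 1 even-length cycle, so sgn(f) = (−1)^1 and f is odd.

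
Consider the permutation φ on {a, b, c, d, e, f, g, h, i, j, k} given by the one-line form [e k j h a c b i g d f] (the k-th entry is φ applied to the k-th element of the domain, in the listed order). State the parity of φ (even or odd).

In disjoint-cycle form the cycle lengths are 9, 2.
A cycle is odd iff its length is even; φ has 1 even-length cycle, so sgn(φ) = (−1)^1 and φ is odd.

odd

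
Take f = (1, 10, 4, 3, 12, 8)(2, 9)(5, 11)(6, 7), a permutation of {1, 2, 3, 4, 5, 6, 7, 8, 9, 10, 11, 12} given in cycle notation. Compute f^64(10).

10 lies in the 6-cycle (1, 10, 4, 3, 12, 8).
Powers repeat with period 6 on this cycle, and 64 mod 6 = 4, so f^64(10) = f^4(10).
Advancing 4 steps from 10: 10 → 4 → 3 → 12 → 8.

8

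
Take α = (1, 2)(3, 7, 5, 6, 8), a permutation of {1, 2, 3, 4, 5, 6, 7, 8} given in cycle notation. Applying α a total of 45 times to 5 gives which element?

5 lies in the 5-cycle (3, 7, 5, 6, 8).
Since the cycle has length 5, α^45 acts on it the same as α^0 (45 mod 5 = 0).
So α^45(5) = 5.

5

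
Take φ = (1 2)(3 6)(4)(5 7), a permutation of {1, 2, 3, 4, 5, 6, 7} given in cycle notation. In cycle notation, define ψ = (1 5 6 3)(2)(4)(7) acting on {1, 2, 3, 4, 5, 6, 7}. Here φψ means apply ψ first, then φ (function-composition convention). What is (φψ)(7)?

5

First apply ψ: ψ(7) = 7, then φ(7) = 5. Thus (φψ)(7) = 5.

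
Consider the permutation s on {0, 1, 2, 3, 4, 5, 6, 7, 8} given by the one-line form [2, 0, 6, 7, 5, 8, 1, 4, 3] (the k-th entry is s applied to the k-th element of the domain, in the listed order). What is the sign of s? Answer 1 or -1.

-1

In disjoint-cycle form the cycle lengths are 5, 4.
A cycle of length ℓ contributes ℓ−1 transpositions, so s is a product of 4 + 3 = 7 transpositions — odd.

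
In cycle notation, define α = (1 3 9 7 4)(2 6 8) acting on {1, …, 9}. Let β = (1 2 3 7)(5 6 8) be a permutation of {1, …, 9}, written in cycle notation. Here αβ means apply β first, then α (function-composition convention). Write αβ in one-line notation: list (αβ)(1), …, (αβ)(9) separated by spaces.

(αβ)(x) = α(β(x)). Computing each image: α(β(1)) = α(2) = 6, α(β(2)) = α(3) = 9, α(β(3)) = α(7) = 4, α(β(4)) = α(4) = 1, α(β(5)) = α(6) = 8, α(β(6)) = α(8) = 2, α(β(7)) = α(1) = 3, α(β(8)) = α(5) = 5, α(β(9)) = α(9) = 7.
Hence αβ = [6 9 4 1 8 2 3 5 7].

6 9 4 1 8 2 3 5 7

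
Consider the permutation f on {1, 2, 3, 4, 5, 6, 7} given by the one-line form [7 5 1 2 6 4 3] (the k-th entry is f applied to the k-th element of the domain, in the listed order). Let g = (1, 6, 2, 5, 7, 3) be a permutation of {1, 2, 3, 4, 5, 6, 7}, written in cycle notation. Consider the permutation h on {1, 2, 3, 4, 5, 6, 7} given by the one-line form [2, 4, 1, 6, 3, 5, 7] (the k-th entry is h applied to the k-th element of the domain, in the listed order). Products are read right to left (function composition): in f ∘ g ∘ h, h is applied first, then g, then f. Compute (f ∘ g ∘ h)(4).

5

Apply the permutations in order: h(4) = 6, then g(6) = 2, then f(2) = 5. So (f ∘ g ∘ h)(4) = 5.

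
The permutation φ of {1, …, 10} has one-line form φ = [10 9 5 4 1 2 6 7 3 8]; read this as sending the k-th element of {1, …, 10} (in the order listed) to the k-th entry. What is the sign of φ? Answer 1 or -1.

1

In disjoint-cycle form the cycle lengths are 9, 1.
A cycle of length ℓ contributes ℓ−1 transpositions, so φ is a product of 8 transpositions — even.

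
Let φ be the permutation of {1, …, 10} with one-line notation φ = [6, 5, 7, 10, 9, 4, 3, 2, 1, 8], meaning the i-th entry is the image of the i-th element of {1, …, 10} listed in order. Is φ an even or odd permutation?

In disjoint-cycle form the cycle lengths are 8, 2.
A cycle of length ℓ contributes ℓ−1 transpositions, so φ is a product of 7 + 1 = 8 transpositions — even.

even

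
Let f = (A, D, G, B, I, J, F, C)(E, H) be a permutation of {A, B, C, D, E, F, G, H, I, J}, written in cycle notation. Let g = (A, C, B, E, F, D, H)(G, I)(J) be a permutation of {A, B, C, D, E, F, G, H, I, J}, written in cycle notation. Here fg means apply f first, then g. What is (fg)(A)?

H

f(A) = D, then g(D) = H; composing gives (fg)(A) = H.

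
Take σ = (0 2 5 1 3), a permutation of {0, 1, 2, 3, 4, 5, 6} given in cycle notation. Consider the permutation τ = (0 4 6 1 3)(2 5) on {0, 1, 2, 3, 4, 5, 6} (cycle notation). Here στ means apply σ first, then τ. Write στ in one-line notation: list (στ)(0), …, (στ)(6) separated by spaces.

5 0 2 4 6 3 1

Chase each element through σ then τ: 0 → 2 → 5; 1 → 3 → 0; 2 → 5 → 2; 3 → 0 → 4; 4 → 4 → 6; 5 → 1 → 3; 6 → 6 → 1.
Collecting the images, στ = [5 0 2 4 6 3 1].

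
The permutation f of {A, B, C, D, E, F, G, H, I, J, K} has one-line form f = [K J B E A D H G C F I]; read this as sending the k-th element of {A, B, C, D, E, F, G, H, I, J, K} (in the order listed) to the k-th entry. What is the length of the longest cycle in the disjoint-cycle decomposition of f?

9

Decomposing into disjoint cycles gives (A K I C B J F D E)(G H); the longest has length 9.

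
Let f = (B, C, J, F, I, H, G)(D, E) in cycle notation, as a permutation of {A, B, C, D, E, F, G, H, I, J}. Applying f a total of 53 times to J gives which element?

G

J lies in the 7-cycle (B, C, J, F, I, H, G).
On a 7-cycle, f^7 is the identity, so f^53 = f^4 there (53 ≡ 4 mod 7).
Advancing 4 steps from J: J → F → I → H → G.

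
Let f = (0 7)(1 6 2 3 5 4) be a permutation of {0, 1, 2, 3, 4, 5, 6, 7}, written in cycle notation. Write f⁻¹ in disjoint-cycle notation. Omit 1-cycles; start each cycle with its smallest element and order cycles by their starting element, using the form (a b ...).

(0 7)(1 4 5 3 2 6)

Inverting a permutation written in cycle notation just reverses the order within every cycle.
After reversing and putting each cycle's least element first, f⁻¹ = (0 7)(1 4 5 3 2 6).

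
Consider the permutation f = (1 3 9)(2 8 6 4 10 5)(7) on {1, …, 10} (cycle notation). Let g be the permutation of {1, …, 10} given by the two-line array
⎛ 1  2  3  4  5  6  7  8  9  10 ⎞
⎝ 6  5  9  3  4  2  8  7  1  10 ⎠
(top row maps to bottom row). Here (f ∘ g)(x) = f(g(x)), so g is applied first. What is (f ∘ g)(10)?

5

g(10) = 10, then f(10) = 5; composing gives (f ∘ g)(10) = 5.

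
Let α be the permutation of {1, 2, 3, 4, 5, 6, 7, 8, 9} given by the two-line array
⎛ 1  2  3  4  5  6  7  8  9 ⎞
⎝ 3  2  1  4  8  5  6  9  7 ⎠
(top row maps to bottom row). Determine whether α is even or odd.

In disjoint-cycle form the cycle lengths are 5, 2, 1, 1.
A cycle is odd iff its length is even; α has 1 even-length cycle, so sgn(α) = (−1)^1 and α is odd.

odd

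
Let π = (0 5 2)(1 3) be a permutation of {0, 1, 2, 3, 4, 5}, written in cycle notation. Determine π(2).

In the cycle (0 5 2), 2 is followed by 0, so π(2) = 0.

0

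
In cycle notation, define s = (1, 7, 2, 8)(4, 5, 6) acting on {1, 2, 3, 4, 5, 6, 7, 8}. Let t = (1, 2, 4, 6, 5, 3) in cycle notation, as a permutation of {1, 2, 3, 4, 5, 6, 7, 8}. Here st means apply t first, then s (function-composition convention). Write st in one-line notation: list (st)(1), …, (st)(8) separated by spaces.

8 5 7 4 3 6 2 1

For each element, apply t then s: 1 → 2 → 8; 2 → 4 → 5; 3 → 1 → 7; 4 → 6 → 4; 5 → 3 → 3; 6 → 5 → 6; 7 → 7 → 2; 8 → 8 → 1.
So st in one-line form is 8 5 7 4 3 6 2 1.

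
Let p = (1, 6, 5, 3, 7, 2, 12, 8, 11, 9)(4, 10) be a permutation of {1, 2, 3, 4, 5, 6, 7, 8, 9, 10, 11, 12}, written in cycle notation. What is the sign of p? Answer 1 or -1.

The cycle lengths are 10, 2.
A cycle is odd iff its length is even; p has 2 even-length cycles, so sgn(p) = (−1)^2 and p is even.

1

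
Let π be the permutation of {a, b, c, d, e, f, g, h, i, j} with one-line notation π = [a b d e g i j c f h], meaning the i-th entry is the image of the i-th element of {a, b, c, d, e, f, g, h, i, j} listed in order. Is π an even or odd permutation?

even

In disjoint-cycle form the cycle lengths are 6, 2, 1, 1.
A cycle of length ℓ contributes ℓ−1 transpositions, so π is a product of 5 + 1 = 6 transpositions — even.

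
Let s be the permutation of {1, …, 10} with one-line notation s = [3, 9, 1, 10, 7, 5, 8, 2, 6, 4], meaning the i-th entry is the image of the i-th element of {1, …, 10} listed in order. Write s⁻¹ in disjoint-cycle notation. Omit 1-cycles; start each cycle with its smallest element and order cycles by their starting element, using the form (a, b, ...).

The cycle decomposition of s is (1, 3)(2, 9, 6, 5, 7, 8)(4, 10).
The inverse reverses every cycle; in canonical form, s⁻¹ = (1, 3)(2, 8, 7, 5, 6, 9)(4, 10).

(1, 3)(2, 8, 7, 5, 6, 9)(4, 10)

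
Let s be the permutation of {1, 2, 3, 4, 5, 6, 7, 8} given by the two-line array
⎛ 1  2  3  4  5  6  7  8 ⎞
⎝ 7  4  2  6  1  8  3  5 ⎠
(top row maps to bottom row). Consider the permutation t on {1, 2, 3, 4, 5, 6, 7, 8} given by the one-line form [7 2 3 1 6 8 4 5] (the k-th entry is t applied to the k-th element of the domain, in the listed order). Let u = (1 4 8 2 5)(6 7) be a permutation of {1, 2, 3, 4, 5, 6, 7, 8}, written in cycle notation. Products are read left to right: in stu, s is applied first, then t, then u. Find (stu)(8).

7

Chase 8: s(8) = 5; t(5) = 6; u(6) = 7. Hence (stu)(8) = 7.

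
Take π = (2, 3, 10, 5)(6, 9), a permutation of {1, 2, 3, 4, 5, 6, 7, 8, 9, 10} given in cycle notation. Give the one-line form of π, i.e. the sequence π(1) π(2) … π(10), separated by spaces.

Image by image: 1↦1, 2↦3, 3↦10, 4↦4, 5↦2, 6↦9, 7↦7, 8↦8, 9↦6, 10↦5.
Listing these in domain order gives 1 3 10 4 2 9 7 8 6 5.

1 3 10 4 2 9 7 8 6 5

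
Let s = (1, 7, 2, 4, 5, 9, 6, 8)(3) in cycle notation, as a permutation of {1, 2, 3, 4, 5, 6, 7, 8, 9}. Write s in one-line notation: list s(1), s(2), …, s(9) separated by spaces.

Image by image: 1↦7, 2↦4, 3↦3, 4↦5, 5↦9, 6↦8, 7↦2, 8↦1, 9↦6.
So the one-line form is 7 4 3 5 9 8 2 1 6.

7 4 3 5 9 8 2 1 6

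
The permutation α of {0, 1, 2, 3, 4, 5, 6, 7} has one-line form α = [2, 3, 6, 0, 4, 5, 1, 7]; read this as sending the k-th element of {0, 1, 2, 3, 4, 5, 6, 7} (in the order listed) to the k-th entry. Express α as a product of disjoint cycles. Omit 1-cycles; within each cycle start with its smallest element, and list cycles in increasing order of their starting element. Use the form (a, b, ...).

Iterating α from 0 gives 0 → 2 → 6 → 1 → 3 → 0; that is the 5-cycle (0, 2, 6, 1, 3).
Repeating from the next unused element and collecting all non-trivial cycles gives (0, 2, 6, 1, 3).

(0, 2, 6, 1, 3)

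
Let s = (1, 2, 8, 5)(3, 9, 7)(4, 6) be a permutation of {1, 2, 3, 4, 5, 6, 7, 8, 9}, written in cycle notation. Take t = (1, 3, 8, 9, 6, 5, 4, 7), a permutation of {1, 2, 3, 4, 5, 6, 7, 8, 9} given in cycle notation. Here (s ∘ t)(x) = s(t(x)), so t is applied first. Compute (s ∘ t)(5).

First apply t: t(5) = 4, then s(4) = 6. Thus (s ∘ t)(5) = 6.

6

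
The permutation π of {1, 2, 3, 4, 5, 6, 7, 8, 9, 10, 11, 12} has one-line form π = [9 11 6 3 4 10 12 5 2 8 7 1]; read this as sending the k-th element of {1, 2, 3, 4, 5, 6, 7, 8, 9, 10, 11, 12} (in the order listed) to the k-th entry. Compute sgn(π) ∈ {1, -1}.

1

In disjoint-cycle form the cycle lengths are 6, 6.
A cycle of length ℓ contributes ℓ−1 transpositions, so π is a product of 5 + 5 = 10 transpositions — even.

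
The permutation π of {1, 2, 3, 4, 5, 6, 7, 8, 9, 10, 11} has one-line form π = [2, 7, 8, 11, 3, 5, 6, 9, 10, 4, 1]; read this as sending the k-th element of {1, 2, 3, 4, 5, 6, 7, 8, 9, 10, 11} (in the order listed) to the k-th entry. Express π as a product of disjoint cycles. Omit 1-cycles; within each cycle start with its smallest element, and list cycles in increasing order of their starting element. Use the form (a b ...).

Iterating π from 1 gives 1 → 2 → 7 → 6 → 5 → 3 → 8 → 9 → 10 → 4 → 11 → 1; that is the 11-cycle (1 2 7 6 5 3 8 9 10 4 11).
Repeating from the next unused element and collecting all non-trivial cycles gives (1 2 7 6 5 3 8 9 10 4 11).

(1 2 7 6 5 3 8 9 10 4 11)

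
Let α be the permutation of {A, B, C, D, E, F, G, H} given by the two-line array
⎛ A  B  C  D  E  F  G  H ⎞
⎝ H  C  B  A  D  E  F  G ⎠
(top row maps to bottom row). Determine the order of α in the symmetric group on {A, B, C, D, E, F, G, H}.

Decomposing into disjoint cycles gives cycle lengths 6, 2.
The order is lcm(6, 2) = 6.

6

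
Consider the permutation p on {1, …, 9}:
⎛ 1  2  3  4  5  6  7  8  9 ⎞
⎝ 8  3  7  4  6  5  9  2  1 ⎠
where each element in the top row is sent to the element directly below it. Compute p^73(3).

7

Tracing 3 → 7 → … returns to 3 after 6 steps, so 3 lies in a 6-cycle (1 8 2 3 7 9).
On a 6-cycle, p^6 is the identity, so p^73 = p^1 there (73 ≡ 1 mod 6).
Stepping 1 place around the cycle: 3 → 7.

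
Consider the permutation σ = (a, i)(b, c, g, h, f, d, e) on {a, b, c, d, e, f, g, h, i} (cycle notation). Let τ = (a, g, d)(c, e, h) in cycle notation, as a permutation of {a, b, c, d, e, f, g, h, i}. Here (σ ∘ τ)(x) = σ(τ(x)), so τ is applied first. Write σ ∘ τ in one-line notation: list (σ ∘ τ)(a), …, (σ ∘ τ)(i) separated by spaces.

(σ ∘ τ)(x) = σ(τ(x)). Computing each image: σ(τ(a)) = σ(g) = h, σ(τ(b)) = σ(b) = c, σ(τ(c)) = σ(e) = b, σ(τ(d)) = σ(a) = i, σ(τ(e)) = σ(h) = f, σ(τ(f)) = σ(f) = d, σ(τ(g)) = σ(d) = e, σ(τ(h)) = σ(c) = g, σ(τ(i)) = σ(i) = a.
Hence σ ∘ τ = [h c b i f d e g a].

h c b i f d e g a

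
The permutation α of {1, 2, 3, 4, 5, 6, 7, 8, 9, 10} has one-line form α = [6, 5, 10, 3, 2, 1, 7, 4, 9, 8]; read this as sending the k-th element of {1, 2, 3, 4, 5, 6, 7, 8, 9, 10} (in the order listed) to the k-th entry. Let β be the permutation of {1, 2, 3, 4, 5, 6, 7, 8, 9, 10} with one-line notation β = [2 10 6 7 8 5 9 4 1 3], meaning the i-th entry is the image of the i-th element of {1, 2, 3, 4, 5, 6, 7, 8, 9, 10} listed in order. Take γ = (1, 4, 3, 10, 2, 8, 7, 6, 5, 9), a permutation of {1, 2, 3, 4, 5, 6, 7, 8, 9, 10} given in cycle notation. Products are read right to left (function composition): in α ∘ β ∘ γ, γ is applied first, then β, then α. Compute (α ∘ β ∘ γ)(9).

Apply the permutations in order: γ(9) = 1, then β(1) = 2, then α(2) = 5. So (α ∘ β ∘ γ)(9) = 5.

5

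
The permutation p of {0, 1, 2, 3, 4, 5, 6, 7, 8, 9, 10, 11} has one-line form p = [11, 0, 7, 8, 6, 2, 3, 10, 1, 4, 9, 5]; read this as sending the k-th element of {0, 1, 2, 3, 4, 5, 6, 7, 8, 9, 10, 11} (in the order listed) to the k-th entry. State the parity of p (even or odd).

In disjoint-cycle form the cycle lengths are 12.
A cycle is odd iff its length is even; p has 1 even-length cycle, so sgn(p) = (−1)^1 and p is odd.

odd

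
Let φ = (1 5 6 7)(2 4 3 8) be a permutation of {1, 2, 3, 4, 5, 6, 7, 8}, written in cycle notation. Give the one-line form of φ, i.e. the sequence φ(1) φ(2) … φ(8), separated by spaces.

5 4 8 3 6 7 1 2

Reading each image from the cycles: 1↦5, 2↦4, 3↦8, 4↦3, 5↦6, 6↦7, 7↦1, 8↦2.
Listing these in domain order gives 5 4 8 3 6 7 1 2.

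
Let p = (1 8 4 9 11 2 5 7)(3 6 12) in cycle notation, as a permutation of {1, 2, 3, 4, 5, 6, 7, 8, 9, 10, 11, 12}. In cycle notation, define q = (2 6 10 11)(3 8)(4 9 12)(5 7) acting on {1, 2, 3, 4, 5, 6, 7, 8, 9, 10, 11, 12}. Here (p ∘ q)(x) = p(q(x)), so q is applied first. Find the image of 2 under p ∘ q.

First apply q: q(2) = 6, then p(6) = 12. Thus (p ∘ q)(2) = 12.

12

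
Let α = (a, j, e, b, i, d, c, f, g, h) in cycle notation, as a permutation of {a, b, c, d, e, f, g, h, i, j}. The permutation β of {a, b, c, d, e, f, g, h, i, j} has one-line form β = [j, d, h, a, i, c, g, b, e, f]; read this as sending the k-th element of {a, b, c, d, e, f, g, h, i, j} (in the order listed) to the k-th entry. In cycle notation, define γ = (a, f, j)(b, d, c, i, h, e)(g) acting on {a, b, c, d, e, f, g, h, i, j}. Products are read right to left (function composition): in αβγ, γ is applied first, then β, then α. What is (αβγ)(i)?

Chase i: γ(i) = h; β(h) = b; α(b) = i. Hence (αβγ)(i) = i.

i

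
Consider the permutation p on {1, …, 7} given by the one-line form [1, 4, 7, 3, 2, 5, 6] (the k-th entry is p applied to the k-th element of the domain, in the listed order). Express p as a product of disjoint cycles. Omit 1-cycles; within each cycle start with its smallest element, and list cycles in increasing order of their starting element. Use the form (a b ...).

Start at 2 and follow images: 2 → 4 → 3 → 7 → 6 → 5 → 2, giving the cycle (2 4 3 7 6 5).
Repeating from the next unused element and collecting all non-trivial cycles gives (2 4 3 7 6 5).

(2 4 3 7 6 5)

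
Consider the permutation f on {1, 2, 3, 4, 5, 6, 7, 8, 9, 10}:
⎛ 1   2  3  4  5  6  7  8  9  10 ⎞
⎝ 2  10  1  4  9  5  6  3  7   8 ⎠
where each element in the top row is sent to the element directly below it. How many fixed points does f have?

The fixed points (elements with f(x) = x) are {4}, so there is 1.

1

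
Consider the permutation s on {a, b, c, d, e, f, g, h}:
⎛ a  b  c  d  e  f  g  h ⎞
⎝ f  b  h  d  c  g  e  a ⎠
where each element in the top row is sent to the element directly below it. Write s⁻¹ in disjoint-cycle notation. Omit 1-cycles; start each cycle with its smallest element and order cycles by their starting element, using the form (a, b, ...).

The cycle decomposition of s is (a, f, g, e, c, h).
Reversing each cycle (and rotating so the smallest element leads) gives s⁻¹ = (a, h, c, e, g, f).

(a, h, c, e, g, f)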